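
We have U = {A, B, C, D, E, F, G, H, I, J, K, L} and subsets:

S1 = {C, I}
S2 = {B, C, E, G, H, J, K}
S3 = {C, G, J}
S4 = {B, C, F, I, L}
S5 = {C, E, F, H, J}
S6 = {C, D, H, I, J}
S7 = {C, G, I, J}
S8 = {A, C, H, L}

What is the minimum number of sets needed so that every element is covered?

4

S2, S4, S6, S8 together cover {A, B, C, D, E, F, G, H, I, J, K, L} — every element.
No 3 of the 8 sets cover everything (all 56 triples fall short), so 4 is minimum.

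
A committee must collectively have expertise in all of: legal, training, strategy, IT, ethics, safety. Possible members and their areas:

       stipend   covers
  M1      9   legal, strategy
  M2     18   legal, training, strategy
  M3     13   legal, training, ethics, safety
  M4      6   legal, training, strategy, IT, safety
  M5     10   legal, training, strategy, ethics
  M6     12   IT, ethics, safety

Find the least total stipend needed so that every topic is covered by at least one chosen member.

16

M4, M5 cover every topic at stipend 6 + 10 = 16.
Any cover uses at least 2 members; among all covering selections none totals below 16.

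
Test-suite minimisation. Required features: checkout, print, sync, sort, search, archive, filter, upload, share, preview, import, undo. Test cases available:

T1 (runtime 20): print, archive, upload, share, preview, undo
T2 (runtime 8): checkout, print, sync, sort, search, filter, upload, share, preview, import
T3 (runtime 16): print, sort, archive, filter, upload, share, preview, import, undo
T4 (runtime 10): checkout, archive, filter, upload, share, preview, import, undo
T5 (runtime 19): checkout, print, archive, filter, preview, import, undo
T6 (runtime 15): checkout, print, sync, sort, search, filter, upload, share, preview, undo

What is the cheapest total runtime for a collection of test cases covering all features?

T2, T4 cover every feature at runtime 8 + 10 = 18.
Any cover uses at least 2 test cases; among all covering selections none totals below 18.

18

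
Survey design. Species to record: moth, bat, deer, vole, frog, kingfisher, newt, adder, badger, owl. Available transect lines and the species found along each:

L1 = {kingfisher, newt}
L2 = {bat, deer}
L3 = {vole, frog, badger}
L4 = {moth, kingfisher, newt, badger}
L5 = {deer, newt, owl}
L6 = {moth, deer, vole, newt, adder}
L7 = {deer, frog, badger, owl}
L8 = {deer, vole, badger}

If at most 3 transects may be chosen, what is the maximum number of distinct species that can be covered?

Choosing L1, L6, L7 covers {moth, deer, vole, frog, kingfisher, newt, adder, badger, owl} — 9 species.
No choice of 3 transects does better; here bat is left uncovered.

9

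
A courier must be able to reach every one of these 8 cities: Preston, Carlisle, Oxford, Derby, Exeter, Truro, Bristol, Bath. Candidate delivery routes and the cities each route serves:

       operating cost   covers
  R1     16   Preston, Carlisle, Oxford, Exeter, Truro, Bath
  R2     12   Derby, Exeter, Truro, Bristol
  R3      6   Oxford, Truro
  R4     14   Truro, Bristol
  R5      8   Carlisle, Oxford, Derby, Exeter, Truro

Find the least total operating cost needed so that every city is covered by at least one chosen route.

28

R1, R2 cover every city at operating cost 16 + 12 = 28.
Any cover uses at least 2 routes; among all covering selections none totals below 28.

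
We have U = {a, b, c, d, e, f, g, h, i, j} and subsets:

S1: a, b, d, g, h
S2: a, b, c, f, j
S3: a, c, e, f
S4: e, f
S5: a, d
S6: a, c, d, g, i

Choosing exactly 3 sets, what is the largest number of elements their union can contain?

9

Choosing S1, S2, S3 covers {a, b, c, d, e, f, g, h, j} — 9 elements.
No choice of 3 sets does better; here i is left uncovered.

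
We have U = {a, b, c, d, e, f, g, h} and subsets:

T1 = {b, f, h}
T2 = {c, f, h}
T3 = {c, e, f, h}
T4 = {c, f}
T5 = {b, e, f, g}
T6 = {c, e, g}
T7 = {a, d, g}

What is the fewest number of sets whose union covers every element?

T1, T3, T7 together cover {a, b, c, d, e, f, g, h} — every element.
No 2 of the 7 sets cover everything (all 21 pairs fall short), so 3 is minimum.

3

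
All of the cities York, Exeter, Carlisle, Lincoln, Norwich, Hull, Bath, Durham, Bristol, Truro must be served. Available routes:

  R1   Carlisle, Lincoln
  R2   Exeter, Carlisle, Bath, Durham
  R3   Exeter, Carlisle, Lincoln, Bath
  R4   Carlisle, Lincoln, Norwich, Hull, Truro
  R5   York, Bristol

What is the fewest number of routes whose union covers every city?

3

R2, R4, R5 together cover {York, Exeter, Carlisle, Lincoln, Norwich, Hull, Bath, Durham, Bristol, Truro} — every city.
No 2 of the 5 routes cover everything (all 10 pairs fall short), so 3 is minimum.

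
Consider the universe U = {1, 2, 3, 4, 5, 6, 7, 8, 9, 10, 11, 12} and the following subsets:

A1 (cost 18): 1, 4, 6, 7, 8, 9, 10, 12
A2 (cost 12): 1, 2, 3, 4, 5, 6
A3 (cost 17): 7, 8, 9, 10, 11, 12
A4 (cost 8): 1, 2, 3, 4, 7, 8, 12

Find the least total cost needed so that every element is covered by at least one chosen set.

A2, A3 cover every element at cost 12 + 17 = 29.
Any cover uses at least 2 sets; among all covering selections none totals below 29.
Greedy by coverage-per-cost would pick A4, A3, A2 for 37 — worse than the optimum 29.

29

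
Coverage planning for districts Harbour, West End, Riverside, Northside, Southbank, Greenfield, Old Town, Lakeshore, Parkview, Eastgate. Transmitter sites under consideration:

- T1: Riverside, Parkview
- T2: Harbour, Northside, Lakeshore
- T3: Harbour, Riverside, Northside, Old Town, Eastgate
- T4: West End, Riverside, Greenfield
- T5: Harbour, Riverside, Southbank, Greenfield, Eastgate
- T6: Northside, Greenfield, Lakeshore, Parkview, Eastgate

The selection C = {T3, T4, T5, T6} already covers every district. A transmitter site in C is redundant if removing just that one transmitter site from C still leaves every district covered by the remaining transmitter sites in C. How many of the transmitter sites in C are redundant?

Drop T3: Old Town uncovered — not redundant.
Drop T4: West End uncovered — not redundant.
Drop T5: Southbank uncovered — not redundant.
Drop T6: Lakeshore, Parkview uncovered — not redundant.
None of the transmitter sites in C is redundant.

0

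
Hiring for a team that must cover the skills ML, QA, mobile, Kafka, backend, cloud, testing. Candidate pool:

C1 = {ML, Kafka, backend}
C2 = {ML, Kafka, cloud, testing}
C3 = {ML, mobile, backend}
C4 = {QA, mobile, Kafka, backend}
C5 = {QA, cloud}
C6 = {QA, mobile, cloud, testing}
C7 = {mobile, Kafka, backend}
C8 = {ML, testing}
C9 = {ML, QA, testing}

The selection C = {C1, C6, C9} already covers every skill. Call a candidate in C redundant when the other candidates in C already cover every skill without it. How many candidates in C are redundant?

1

Drop C1: Kafka, backend uncovered — not redundant.
Drop C6: mobile, cloud uncovered — not redundant.
Drop C9: the rest still cover every skill — redundant.
1 redundant: C9.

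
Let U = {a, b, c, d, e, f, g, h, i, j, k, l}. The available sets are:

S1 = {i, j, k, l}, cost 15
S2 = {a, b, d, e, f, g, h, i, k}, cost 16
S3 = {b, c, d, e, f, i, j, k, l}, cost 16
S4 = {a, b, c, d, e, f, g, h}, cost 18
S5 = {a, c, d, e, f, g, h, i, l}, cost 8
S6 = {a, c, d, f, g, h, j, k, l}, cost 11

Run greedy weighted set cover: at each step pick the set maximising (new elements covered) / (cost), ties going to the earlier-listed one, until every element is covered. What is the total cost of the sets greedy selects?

24

Pick 1: S5 adds 9 new (a, c, d, e, f, g, h, i, l) at cost 8 (ratio 9/8).
Pick 2: S3 adds 3 new (b, j, k) at cost 16 (ratio 3/16).
Greedy total cost: 8 + 16 = 24.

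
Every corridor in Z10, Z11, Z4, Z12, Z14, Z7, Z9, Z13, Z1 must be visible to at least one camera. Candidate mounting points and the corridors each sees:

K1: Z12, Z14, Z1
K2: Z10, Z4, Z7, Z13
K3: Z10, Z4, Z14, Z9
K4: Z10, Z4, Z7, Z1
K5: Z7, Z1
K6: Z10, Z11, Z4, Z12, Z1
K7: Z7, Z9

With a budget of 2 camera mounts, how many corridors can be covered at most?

Choosing K1, K2 covers {Z10, Z4, Z12, Z14, Z7, Z13, Z1} — 7 corridors.
No choice of 2 camera mounts does better; here Z11, Z9 are left uncovered.

7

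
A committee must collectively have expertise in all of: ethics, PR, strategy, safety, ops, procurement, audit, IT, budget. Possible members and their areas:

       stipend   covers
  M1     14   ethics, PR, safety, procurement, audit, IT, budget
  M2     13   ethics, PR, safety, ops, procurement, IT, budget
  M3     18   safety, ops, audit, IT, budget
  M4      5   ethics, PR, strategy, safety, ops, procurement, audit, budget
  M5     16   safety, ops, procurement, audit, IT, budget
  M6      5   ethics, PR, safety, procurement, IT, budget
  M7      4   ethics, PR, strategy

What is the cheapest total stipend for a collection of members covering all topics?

10

M4, M6 cover every topic at stipend 5 + 5 = 10.
Any cover uses at least 2 members; among all covering selections none totals below 10.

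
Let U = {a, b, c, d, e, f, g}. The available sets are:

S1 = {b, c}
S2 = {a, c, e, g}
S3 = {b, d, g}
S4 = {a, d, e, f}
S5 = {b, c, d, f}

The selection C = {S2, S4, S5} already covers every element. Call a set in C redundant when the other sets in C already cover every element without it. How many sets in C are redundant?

1

Drop S2: g uncovered — not redundant.
Drop S4: the rest still cover every element — redundant.
Drop S5: b uncovered — not redundant.
1 redundant: S4.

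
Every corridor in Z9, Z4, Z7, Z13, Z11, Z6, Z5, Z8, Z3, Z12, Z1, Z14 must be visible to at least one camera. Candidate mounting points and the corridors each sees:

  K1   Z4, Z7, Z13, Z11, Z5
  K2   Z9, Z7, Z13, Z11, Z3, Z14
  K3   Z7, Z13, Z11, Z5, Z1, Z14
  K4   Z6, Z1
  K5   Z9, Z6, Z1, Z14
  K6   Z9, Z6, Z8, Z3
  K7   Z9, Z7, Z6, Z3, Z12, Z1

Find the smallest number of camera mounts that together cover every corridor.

K1, K2, K6, K7 together cover {Z9, Z4, Z7, Z13, Z11, Z6, Z5, Z8, Z3, Z12, Z1, Z14} — every corridor.
No 3 of the 7 camera mounts cover everything (all 35 triples fall short), so 4 is minimum.

4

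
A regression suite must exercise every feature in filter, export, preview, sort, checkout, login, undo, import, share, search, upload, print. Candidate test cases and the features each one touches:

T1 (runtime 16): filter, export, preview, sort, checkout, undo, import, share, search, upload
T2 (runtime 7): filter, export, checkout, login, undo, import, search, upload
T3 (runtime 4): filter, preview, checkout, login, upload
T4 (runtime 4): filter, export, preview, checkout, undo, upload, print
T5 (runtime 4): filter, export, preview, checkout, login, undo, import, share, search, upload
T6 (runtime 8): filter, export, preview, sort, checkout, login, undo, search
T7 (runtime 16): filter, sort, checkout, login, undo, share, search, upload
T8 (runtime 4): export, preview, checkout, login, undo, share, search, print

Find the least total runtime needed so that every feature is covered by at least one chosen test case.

T4, T5, T6 cover every feature at runtime 4 + 4 + 8 = 16.
Any cover uses at least 2 test cases; among all covering selections none totals below 16.

16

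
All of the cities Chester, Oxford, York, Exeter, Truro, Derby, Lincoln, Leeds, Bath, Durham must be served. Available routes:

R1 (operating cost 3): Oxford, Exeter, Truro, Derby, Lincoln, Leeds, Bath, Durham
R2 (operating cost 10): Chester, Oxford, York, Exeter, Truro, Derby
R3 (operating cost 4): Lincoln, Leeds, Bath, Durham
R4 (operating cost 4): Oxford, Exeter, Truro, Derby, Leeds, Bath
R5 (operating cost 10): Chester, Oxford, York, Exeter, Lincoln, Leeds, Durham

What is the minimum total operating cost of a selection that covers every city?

R1, R2 cover every city at operating cost 3 + 10 = 13.
Any cover uses at least 2 routes; among all covering selections none totals below 13.

13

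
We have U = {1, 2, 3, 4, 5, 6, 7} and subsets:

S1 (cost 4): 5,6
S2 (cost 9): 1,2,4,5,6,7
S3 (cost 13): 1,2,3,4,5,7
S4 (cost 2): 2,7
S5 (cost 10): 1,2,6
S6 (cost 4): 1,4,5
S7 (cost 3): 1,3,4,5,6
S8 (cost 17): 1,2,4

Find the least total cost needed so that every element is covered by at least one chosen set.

S4, S7 cover every element at cost 2 + 3 = 5.
Any cover uses at least 2 sets; among all covering selections none totals below 5.

5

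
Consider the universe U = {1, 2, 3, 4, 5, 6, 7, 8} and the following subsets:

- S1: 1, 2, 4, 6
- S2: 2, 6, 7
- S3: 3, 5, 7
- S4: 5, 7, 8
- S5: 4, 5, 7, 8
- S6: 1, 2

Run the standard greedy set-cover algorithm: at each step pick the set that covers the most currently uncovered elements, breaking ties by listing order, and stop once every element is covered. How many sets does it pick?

Pick 1: S1 covers 4 new elements (1, 2, 4, 6).
Pick 2: S3 covers 3 new elements (3, 5, 7).
Pick 3: S4 covers 1 new elements (8).
Greedy uses 3 sets.

3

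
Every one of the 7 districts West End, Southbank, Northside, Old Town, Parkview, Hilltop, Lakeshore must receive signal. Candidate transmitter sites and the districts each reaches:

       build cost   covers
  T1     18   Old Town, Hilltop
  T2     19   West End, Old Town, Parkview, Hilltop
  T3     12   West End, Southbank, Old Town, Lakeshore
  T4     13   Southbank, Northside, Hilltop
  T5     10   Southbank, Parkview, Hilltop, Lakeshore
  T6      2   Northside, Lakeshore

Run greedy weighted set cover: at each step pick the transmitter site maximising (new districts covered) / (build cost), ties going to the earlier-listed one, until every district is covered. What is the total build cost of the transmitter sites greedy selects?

Pick 1: T6 adds 2 new (Northside, Lakeshore) at build cost 2 (ratio 2/2).
Pick 2: T5 adds 3 new (Southbank, Parkview, Hilltop) at build cost 10 (ratio 3/10).
Pick 3: T3 adds 2 new (West End, Old Town) at build cost 12 (ratio 2/12).
Greedy total build cost: 2 + 10 + 12 = 24.

24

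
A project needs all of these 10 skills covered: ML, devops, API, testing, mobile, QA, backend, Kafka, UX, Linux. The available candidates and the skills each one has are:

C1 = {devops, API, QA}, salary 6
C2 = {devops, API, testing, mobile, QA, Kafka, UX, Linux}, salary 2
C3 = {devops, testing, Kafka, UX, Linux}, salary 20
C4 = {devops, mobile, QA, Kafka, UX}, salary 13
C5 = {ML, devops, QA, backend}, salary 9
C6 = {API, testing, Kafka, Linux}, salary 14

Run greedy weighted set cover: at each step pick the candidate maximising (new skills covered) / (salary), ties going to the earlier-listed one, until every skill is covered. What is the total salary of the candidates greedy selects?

11

Pick 1: C2 adds 8 new (devops, API, testing, mobile, QA, Kafka, UX, Linux) at salary 2 (ratio 8/2).
Pick 2: C5 adds 2 new (ML, backend) at salary 9 (ratio 2/9).
Greedy total salary: 2 + 9 = 11.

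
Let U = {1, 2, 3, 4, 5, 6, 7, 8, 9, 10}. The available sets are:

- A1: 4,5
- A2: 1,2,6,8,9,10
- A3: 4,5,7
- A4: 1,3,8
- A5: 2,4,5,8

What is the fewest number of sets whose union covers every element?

3

A2, A3, A4 together cover {1, 2, 3, 4, 5, 6, 7, 8, 9, 10} — every element.
No 2 of the 5 sets cover everything (all 10 pairs fall short), so 3 is minimum.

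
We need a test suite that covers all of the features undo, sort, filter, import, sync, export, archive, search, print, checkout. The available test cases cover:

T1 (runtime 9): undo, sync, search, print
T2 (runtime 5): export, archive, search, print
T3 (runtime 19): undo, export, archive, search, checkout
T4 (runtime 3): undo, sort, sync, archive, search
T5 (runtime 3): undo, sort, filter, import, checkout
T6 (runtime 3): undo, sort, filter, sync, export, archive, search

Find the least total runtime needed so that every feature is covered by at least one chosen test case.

11

T2, T4, T5 cover every feature at runtime 5 + 3 + 3 = 11.
Any cover uses at least 3 test cases; among all covering selections none totals below 11.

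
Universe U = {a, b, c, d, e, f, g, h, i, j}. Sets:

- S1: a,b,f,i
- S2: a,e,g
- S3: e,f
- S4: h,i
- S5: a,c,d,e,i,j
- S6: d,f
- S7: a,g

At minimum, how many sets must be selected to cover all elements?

S1, S2, S4, S5 together cover {a, b, c, d, e, f, g, h, i, j} — every element.
No 3 of the 7 sets cover everything (all 35 triples fall short), so 4 is minimum.

4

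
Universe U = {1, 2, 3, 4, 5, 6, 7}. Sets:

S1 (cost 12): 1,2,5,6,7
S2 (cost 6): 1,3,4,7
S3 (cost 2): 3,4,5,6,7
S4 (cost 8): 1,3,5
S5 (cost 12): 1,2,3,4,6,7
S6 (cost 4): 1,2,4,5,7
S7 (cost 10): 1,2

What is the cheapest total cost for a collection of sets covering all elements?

S3, S6 cover every element at cost 2 + 4 = 6.
Any cover uses at least 2 sets; among all covering selections none totals below 6.

6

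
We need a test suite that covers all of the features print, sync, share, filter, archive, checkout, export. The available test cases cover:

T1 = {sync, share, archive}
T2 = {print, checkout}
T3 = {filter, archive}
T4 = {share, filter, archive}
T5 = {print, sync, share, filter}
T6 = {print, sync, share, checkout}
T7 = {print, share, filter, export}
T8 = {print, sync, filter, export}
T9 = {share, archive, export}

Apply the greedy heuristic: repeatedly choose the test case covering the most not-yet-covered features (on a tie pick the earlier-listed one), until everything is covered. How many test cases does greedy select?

Pick 1: T5 covers 4 new features (print, sync, share, filter).
Pick 2: T9 covers 2 new features (archive, export).
Pick 3: T2 covers 1 new features (checkout).
Greedy uses 3 test cases.

3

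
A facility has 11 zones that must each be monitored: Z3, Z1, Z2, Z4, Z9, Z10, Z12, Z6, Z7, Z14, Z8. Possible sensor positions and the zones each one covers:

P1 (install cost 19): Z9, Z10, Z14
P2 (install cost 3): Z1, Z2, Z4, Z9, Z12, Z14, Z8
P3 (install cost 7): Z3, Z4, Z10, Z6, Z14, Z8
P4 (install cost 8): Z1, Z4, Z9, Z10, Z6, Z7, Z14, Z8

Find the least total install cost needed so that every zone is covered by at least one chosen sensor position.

18

P2, P3, P4 cover every zone at install cost 3 + 7 + 8 = 18.
Any cover uses at least 3 sensor positions; among all covering selections none totals below 18.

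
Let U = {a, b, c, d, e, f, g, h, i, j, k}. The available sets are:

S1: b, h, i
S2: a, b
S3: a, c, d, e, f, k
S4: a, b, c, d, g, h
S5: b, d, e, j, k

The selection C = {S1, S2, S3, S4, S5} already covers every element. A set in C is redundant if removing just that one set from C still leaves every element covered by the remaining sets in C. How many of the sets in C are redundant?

1

Drop S1: i uncovered — not redundant.
Drop S2: the rest still cover every element — redundant.
Drop S3: f uncovered — not redundant.
Drop S4: g uncovered — not redundant.
Drop S5: j uncovered — not redundant.
1 redundant: S2.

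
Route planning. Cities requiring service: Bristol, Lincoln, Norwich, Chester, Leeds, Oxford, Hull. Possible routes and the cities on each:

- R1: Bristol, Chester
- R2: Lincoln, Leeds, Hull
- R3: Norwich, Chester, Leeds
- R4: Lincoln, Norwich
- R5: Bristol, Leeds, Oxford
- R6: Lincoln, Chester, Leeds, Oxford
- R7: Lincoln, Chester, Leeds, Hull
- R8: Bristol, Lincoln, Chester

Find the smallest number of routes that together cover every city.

R2, R3, R5 together cover {Bristol, Lincoln, Norwich, Chester, Leeds, Oxford, Hull} — every city.
No 2 of the 8 routes cover everything (all 28 pairs fall short), so 3 is minimum.

3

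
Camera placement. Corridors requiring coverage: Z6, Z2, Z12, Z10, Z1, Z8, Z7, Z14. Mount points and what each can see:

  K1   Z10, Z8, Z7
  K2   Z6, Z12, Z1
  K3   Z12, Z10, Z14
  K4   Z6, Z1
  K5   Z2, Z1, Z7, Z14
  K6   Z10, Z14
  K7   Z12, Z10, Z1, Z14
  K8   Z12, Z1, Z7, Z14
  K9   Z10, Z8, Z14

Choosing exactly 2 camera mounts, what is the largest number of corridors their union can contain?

6

Choosing K1, K2 covers {Z6, Z12, Z10, Z1, Z8, Z7} — 6 corridors.
No choice of 2 camera mounts does better; here Z2, Z14 are left uncovered.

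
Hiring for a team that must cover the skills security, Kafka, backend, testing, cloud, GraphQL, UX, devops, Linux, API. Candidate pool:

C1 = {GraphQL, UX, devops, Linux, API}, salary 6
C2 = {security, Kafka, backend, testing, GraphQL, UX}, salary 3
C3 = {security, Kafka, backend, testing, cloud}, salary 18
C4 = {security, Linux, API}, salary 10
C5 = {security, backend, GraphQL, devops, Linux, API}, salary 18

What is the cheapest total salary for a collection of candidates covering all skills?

24

C1, C3 cover every skill at salary 6 + 18 = 24.
Any cover uses at least 2 candidates; among all covering selections none totals below 24.
Greedy by coverage-per-salary would pick C2, C1, C3 for 27 — worse than the optimum 24.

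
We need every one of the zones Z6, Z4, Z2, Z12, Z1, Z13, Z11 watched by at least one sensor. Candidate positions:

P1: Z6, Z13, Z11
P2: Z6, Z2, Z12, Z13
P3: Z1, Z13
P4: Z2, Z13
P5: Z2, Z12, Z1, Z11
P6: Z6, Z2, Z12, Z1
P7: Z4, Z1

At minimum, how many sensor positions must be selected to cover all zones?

3

P1, P2, P7 together cover {Z6, Z4, Z2, Z12, Z1, Z13, Z11} — every zone.
No 2 of the 7 sensor positions cover everything (all 21 pairs fall short), so 3 is minimum.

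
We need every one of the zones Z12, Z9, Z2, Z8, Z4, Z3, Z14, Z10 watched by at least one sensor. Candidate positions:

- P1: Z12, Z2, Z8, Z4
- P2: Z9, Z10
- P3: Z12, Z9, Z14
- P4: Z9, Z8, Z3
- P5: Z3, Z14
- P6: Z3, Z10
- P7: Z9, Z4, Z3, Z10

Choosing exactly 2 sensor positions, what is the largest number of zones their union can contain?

7

Choosing P1, P7 covers {Z12, Z9, Z2, Z8, Z4, Z3, Z10} — 7 zones.
No choice of 2 sensor positions does better; here Z14 is left uncovered.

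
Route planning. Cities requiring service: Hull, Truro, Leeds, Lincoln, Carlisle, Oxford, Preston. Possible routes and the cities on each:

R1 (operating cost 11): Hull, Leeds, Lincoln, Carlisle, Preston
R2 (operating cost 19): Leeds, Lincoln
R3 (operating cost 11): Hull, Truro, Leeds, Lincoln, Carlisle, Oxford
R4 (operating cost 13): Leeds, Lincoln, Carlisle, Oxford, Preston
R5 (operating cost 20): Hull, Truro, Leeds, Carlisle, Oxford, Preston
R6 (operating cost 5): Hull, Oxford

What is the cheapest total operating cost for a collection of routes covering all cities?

R1, R3 cover every city at operating cost 11 + 11 = 22.
Any cover uses at least 2 routes; among all covering selections none totals below 22.

22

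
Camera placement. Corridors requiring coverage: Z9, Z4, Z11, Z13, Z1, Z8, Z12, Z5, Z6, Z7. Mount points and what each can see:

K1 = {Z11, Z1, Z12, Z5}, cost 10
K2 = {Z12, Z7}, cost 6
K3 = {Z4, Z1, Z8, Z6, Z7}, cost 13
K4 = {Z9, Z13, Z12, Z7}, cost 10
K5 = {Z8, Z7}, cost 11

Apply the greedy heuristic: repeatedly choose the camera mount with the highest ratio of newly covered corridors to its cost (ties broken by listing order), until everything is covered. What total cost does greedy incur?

Pick 1: K1 adds 4 new (Z11, Z1, Z12, Z5) at cost 10 (ratio 4/10).
Pick 2: K3 adds 4 new (Z4, Z8, Z6, Z7) at cost 13 (ratio 4/13).
Pick 3: K4 adds 2 new (Z9, Z13) at cost 10 (ratio 2/10).
Greedy total cost: 10 + 13 + 10 = 33.

33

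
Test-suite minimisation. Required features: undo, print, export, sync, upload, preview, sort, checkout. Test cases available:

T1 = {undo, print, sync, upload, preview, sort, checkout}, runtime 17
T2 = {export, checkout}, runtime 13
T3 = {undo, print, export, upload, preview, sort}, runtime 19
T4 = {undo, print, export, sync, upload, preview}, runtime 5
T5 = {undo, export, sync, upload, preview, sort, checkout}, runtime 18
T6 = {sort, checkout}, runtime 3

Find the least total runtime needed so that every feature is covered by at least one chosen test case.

T4, T6 cover every feature at runtime 5 + 3 = 8.
Any cover uses at least 2 test cases; among all covering selections none totals below 8.

8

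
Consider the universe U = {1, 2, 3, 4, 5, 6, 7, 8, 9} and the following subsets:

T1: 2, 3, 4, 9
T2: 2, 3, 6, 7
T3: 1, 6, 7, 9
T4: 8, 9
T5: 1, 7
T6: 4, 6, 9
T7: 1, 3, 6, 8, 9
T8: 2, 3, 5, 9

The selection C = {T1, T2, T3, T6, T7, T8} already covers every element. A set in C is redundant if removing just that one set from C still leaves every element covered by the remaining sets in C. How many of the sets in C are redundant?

Drop T1: the rest still cover every element — redundant.
Drop T2: the rest still cover every element — redundant.
Drop T3: the rest still cover every element — redundant.
Drop T6: the rest still cover every element — redundant.
Drop T7: 8 uncovered — not redundant.
Drop T8: 5 uncovered — not redundant.
4 redundant: T1, T2, T3, T6.

4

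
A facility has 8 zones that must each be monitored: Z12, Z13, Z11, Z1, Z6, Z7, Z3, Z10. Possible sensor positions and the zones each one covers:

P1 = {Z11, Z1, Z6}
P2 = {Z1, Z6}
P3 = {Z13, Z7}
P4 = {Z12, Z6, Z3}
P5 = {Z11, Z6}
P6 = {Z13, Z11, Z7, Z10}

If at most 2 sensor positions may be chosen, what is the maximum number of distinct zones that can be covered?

Choosing P4, P6 covers {Z12, Z13, Z11, Z6, Z7, Z3, Z10} — 7 zones.
No choice of 2 sensor positions does better; here Z1 is left uncovered.

7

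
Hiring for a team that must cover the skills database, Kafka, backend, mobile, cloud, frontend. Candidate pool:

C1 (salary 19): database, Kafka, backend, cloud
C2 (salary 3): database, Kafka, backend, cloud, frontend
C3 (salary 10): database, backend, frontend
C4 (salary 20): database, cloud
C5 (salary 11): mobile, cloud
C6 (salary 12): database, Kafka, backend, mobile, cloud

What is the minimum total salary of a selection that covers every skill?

C2, C5 cover every skill at salary 3 + 11 = 14.
Any cover uses at least 2 candidates; among all covering selections none totals below 14.

14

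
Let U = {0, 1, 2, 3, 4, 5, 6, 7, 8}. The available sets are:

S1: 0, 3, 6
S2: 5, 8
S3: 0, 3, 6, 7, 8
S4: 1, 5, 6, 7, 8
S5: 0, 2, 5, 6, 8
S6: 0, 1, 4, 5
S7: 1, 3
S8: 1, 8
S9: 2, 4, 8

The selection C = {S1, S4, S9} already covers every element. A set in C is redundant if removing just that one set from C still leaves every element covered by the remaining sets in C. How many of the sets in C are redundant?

0

Drop S1: 0, 3 uncovered — not redundant.
Drop S4: 1, 5, 7 uncovered — not redundant.
Drop S9: 2, 4 uncovered — not redundant.
None of the sets in C is redundant.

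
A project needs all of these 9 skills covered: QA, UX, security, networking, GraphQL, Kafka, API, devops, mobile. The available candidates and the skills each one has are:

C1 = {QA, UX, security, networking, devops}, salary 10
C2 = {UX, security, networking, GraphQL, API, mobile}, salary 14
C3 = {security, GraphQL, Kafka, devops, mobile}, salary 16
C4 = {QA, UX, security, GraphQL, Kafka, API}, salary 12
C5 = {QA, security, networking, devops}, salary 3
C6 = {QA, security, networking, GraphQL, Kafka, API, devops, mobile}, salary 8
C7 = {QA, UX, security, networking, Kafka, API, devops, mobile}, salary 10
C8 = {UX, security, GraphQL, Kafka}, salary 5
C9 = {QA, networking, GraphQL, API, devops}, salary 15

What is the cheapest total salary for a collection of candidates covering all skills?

C6, C8 cover every skill at salary 8 + 5 = 13.
Any cover uses at least 2 candidates; among all covering selections none totals below 13.

13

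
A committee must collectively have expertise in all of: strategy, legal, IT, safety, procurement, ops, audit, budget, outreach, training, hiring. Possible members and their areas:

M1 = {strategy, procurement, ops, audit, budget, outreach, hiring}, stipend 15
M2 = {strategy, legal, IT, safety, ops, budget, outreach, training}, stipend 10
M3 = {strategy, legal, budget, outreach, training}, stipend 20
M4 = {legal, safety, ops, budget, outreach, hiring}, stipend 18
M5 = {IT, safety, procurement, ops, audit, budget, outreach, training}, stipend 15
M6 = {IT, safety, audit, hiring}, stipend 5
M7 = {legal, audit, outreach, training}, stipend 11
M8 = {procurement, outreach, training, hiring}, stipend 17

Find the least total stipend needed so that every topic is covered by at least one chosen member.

M1, M2 cover every topic at stipend 15 + 10 = 25.
Any cover uses at least 2 members; among all covering selections none totals below 25.
Greedy by coverage-per-stipend would pick M2, M6, M1 for 30 — worse than the optimum 25.

25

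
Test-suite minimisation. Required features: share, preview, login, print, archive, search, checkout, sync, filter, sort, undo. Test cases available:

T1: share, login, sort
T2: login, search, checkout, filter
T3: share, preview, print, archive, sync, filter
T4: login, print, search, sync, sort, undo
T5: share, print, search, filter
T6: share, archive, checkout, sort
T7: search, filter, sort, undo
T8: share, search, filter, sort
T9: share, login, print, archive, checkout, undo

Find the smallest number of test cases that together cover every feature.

3

T2, T3, T4 together cover {share, preview, login, print, archive, search, checkout, sync, filter, sort, undo} — every feature.
No 2 of the 9 test cases cover everything (all 36 pairs fall short), so 3 is minimum.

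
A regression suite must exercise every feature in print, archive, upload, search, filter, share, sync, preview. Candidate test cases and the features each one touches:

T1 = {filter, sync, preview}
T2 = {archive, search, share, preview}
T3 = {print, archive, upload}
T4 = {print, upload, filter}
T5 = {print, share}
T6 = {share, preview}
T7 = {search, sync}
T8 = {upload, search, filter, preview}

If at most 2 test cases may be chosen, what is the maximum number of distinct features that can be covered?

7

Choosing T2, T4 covers {print, archive, upload, search, filter, share, preview} — 7 features.
No choice of 2 test cases does better; here sync is left uncovered.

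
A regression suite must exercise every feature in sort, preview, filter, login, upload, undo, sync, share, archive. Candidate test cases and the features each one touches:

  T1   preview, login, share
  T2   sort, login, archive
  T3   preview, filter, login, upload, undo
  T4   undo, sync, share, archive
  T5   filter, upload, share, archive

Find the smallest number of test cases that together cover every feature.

T2, T3, T4 together cover {sort, preview, filter, login, upload, undo, sync, share, archive} — every feature.
No 2 of the 5 test cases cover everything (all 10 pairs fall short), so 3 is minimum.

3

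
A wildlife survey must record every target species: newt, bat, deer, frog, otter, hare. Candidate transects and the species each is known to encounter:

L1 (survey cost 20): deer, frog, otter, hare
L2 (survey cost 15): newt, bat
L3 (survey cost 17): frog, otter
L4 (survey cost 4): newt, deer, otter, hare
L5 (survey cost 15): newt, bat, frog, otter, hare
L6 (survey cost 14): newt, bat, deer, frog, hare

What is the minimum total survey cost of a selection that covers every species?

L4, L6 cover every species at survey cost 4 + 14 = 18.
Any cover uses at least 2 transects; among all covering selections none totals below 18.

18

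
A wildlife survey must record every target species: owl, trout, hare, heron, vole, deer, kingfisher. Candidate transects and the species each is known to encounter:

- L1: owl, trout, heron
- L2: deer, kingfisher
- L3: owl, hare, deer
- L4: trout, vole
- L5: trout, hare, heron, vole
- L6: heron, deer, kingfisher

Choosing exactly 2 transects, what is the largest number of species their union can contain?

6

Choosing L2, L5 covers {trout, hare, heron, vole, deer, kingfisher} — 6 species.
No choice of 2 transects does better; here owl is left uncovered.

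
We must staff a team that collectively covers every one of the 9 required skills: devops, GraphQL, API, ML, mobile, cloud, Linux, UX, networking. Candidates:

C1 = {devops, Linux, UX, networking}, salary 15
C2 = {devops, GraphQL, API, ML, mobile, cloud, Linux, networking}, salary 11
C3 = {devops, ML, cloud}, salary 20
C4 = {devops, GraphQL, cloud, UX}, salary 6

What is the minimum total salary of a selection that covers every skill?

17

C2, C4 cover every skill at salary 11 + 6 = 17.
Any cover uses at least 2 candidates; among all covering selections none totals below 17.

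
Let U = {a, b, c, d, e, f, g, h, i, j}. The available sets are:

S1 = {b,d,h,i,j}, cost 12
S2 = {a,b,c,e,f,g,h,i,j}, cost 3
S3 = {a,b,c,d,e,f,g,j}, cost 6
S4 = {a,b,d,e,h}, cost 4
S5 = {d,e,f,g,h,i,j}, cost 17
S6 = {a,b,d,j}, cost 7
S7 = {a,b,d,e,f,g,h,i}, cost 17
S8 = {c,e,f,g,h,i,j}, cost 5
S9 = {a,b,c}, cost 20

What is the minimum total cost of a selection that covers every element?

7

S2, S4 cover every element at cost 3 + 4 = 7.
Any cover uses at least 2 sets; among all covering selections none totals below 7.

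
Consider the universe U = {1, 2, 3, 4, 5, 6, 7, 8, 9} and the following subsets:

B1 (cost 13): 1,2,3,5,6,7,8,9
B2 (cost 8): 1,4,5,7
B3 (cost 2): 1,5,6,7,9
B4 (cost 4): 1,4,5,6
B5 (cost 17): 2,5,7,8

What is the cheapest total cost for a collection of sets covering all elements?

17

B1, B4 cover every element at cost 13 + 4 = 17.
Any cover uses at least 2 sets; among all covering selections none totals below 17.
Greedy by coverage-per-cost would pick B3, B4, B1 for 19 — worse than the optimum 17.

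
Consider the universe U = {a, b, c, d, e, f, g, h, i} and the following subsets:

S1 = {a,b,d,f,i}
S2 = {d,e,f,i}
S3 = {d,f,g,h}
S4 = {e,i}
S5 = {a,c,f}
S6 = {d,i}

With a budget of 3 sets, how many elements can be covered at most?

8

Choosing S1, S2, S3 covers {a, b, d, e, f, g, h, i} — 8 elements.
No choice of 3 sets does better; here c is left uncovered.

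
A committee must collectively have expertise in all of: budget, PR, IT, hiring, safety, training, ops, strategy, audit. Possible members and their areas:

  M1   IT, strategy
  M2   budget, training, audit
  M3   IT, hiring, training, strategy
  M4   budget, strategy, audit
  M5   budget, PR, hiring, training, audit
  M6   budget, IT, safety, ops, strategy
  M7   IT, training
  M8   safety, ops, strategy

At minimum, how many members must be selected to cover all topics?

M5, M6 together cover {budget, PR, IT, hiring, safety, training, ops, strategy, audit} — every topic.
No single member contains all 9 topics, so 2 is optimal.

2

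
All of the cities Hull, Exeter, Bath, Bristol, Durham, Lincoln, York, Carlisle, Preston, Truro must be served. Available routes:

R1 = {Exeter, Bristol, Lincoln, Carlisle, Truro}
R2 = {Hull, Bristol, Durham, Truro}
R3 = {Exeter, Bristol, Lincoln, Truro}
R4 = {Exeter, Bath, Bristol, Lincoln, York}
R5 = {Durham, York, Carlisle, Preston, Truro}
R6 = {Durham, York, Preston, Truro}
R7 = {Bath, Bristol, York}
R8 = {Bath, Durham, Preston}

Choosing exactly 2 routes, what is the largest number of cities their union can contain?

Choosing R4, R5 covers {Exeter, Bath, Bristol, Durham, Lincoln, York, Carlisle, Preston, Truro} — 9 cities.
No choice of 2 routes does better; here Hull is left uncovered.

9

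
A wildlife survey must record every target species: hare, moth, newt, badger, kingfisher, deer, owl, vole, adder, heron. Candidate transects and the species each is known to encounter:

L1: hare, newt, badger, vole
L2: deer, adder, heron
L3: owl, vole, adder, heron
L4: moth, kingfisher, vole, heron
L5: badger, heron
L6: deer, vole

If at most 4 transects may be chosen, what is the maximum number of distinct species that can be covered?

10

Choosing L1, L2, L3, L4 covers {hare, moth, newt, badger, kingfisher, deer, owl, vole, adder, heron} — 10 species.
That is all 10 species.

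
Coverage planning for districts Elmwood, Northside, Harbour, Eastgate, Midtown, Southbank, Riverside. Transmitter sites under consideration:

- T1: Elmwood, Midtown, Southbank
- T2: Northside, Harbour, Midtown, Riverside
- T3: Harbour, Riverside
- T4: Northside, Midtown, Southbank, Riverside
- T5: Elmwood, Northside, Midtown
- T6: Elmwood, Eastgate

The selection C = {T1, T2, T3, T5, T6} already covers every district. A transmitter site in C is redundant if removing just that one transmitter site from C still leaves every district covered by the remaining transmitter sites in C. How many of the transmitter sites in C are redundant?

Drop T1: Southbank uncovered — not redundant.
Drop T2: the rest still cover every district — redundant.
Drop T3: the rest still cover every district — redundant.
Drop T5: the rest still cover every district — redundant.
Drop T6: Eastgate uncovered — not redundant.
3 redundant: T2, T3, T5.

3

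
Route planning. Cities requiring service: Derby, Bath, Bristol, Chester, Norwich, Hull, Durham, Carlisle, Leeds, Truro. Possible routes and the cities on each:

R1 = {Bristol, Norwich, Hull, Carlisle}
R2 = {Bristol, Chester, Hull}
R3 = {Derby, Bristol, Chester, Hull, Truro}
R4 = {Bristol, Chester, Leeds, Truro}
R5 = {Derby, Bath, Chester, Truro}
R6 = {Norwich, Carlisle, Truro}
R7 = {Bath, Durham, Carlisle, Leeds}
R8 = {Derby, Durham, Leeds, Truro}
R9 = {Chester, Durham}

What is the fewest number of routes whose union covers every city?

3

R1, R3, R7 together cover {Derby, Bath, Bristol, Chester, Norwich, Hull, Durham, Carlisle, Leeds, Truro} — every city.
No 2 of the 9 routes cover everything (all 36 pairs fall short), so 3 is minimum.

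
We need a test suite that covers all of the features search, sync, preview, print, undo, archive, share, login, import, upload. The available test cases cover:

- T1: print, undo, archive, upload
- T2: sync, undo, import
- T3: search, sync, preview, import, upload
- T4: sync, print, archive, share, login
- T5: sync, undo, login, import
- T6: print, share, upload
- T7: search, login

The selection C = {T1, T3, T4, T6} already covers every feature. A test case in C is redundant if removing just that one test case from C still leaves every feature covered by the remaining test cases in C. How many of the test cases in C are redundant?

1

Drop T1: undo uncovered — not redundant.
Drop T3: search, preview, import uncovered — not redundant.
Drop T4: login uncovered — not redundant.
Drop T6: the rest still cover every feature — redundant.
1 redundant: T6.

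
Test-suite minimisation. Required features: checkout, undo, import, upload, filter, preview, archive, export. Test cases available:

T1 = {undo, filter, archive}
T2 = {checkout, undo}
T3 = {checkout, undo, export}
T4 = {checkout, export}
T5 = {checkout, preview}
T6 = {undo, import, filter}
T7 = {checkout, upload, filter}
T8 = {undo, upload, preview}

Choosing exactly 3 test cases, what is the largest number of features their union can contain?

7

Choosing T1, T3, T8 covers {checkout, undo, upload, filter, preview, archive, export} — 7 features.
No choice of 3 test cases does better; here import is left uncovered.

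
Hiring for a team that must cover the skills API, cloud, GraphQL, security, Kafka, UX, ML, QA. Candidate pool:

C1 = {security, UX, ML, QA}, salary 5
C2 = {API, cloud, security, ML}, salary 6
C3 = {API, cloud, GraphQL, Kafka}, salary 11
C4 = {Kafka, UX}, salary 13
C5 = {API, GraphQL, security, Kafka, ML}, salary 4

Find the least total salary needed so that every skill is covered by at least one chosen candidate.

15

C1, C2, C5 cover every skill at salary 5 + 6 + 4 = 15.
Any cover uses at least 2 candidates; among all covering selections none totals below 15.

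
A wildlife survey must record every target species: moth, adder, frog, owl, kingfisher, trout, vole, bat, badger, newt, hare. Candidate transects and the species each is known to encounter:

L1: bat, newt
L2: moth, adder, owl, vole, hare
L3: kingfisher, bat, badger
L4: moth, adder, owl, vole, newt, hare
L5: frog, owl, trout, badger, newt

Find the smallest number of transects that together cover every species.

L2, L3, L5 together cover {moth, adder, frog, owl, kingfisher, trout, vole, bat, badger, newt, hare} — every species.
No 2 of the 5 transects cover everything (all 10 pairs fall short), so 3 is minimum.

3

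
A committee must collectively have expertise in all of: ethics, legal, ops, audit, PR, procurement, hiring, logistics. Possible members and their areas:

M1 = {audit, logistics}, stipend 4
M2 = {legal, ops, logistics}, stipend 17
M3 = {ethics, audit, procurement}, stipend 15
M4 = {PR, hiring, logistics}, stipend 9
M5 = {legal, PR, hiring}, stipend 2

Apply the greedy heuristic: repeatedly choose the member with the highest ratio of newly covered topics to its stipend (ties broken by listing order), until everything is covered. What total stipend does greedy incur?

Pick 1: M5 adds 3 new (legal, PR, hiring) at stipend 2 (ratio 3/2).
Pick 2: M1 adds 2 new (audit, logistics) at stipend 4 (ratio 2/4).
Pick 3: M3 adds 2 new (ethics, procurement) at stipend 15 (ratio 2/15).
Pick 4: M2 adds 1 new (ops) at stipend 17 (ratio 1/17).
Greedy total stipend: 2 + 4 + 15 + 17 = 38. (The true optimum is 34, so greedy overshoots here.)

38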